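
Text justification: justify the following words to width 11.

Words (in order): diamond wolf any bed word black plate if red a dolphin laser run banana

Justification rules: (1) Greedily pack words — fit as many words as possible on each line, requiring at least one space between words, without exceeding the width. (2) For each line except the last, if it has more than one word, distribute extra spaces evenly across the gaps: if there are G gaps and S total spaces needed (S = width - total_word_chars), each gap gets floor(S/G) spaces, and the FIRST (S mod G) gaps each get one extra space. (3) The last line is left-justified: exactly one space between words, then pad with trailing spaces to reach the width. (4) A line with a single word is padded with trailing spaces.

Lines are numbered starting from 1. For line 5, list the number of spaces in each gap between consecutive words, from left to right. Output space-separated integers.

Answer: 3 2

Derivation:
Line 1: ['diamond'] (min_width=7, slack=4)
Line 2: ['wolf', 'any'] (min_width=8, slack=3)
Line 3: ['bed', 'word'] (min_width=8, slack=3)
Line 4: ['black', 'plate'] (min_width=11, slack=0)
Line 5: ['if', 'red', 'a'] (min_width=8, slack=3)
Line 6: ['dolphin'] (min_width=7, slack=4)
Line 7: ['laser', 'run'] (min_width=9, slack=2)
Line 8: ['banana'] (min_width=6, slack=5)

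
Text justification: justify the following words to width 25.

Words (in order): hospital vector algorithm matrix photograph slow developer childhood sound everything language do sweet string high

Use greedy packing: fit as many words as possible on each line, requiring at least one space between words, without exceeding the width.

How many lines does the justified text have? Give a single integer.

Line 1: ['hospital', 'vector', 'algorithm'] (min_width=25, slack=0)
Line 2: ['matrix', 'photograph', 'slow'] (min_width=22, slack=3)
Line 3: ['developer', 'childhood', 'sound'] (min_width=25, slack=0)
Line 4: ['everything', 'language', 'do'] (min_width=22, slack=3)
Line 5: ['sweet', 'string', 'high'] (min_width=17, slack=8)
Total lines: 5

Answer: 5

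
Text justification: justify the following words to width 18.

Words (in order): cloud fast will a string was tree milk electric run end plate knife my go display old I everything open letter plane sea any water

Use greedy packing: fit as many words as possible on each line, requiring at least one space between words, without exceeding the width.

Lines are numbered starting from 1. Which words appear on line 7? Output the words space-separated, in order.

Answer: letter plane sea

Derivation:
Line 1: ['cloud', 'fast', 'will', 'a'] (min_width=17, slack=1)
Line 2: ['string', 'was', 'tree'] (min_width=15, slack=3)
Line 3: ['milk', 'electric', 'run'] (min_width=17, slack=1)
Line 4: ['end', 'plate', 'knife', 'my'] (min_width=18, slack=0)
Line 5: ['go', 'display', 'old', 'I'] (min_width=16, slack=2)
Line 6: ['everything', 'open'] (min_width=15, slack=3)
Line 7: ['letter', 'plane', 'sea'] (min_width=16, slack=2)
Line 8: ['any', 'water'] (min_width=9, slack=9)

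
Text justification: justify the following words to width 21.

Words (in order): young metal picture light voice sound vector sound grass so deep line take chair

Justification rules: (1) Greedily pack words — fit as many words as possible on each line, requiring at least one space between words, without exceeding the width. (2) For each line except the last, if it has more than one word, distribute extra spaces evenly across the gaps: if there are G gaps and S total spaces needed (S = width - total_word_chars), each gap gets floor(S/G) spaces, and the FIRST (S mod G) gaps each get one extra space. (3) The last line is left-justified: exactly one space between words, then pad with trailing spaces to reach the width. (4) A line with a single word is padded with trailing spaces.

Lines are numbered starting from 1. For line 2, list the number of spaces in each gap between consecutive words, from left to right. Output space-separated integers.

Answer: 3 3

Derivation:
Line 1: ['young', 'metal', 'picture'] (min_width=19, slack=2)
Line 2: ['light', 'voice', 'sound'] (min_width=17, slack=4)
Line 3: ['vector', 'sound', 'grass', 'so'] (min_width=21, slack=0)
Line 4: ['deep', 'line', 'take', 'chair'] (min_width=20, slack=1)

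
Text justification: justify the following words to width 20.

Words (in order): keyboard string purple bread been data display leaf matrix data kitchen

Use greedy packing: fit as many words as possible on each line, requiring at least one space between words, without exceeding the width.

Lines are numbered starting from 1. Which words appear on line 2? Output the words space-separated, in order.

Line 1: ['keyboard', 'string'] (min_width=15, slack=5)
Line 2: ['purple', 'bread', 'been'] (min_width=17, slack=3)
Line 3: ['data', 'display', 'leaf'] (min_width=17, slack=3)
Line 4: ['matrix', 'data', 'kitchen'] (min_width=19, slack=1)

Answer: purple bread been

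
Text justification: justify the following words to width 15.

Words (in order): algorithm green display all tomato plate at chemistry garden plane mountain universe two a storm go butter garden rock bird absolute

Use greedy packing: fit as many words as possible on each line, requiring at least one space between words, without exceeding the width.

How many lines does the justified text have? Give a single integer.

Line 1: ['algorithm', 'green'] (min_width=15, slack=0)
Line 2: ['display', 'all'] (min_width=11, slack=4)
Line 3: ['tomato', 'plate', 'at'] (min_width=15, slack=0)
Line 4: ['chemistry'] (min_width=9, slack=6)
Line 5: ['garden', 'plane'] (min_width=12, slack=3)
Line 6: ['mountain'] (min_width=8, slack=7)
Line 7: ['universe', 'two', 'a'] (min_width=14, slack=1)
Line 8: ['storm', 'go', 'butter'] (min_width=15, slack=0)
Line 9: ['garden', 'rock'] (min_width=11, slack=4)
Line 10: ['bird', 'absolute'] (min_width=13, slack=2)
Total lines: 10

Answer: 10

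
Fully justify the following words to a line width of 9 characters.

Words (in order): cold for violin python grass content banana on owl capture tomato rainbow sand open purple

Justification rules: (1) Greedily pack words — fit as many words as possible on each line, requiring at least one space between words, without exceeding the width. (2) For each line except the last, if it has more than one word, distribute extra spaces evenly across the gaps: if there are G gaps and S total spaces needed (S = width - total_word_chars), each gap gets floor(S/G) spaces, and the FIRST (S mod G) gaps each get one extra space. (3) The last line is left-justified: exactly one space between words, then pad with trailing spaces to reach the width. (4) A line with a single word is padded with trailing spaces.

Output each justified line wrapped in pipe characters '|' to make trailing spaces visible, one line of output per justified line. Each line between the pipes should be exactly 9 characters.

Answer: |cold  for|
|violin   |
|python   |
|grass    |
|content  |
|banana on|
|owl      |
|capture  |
|tomato   |
|rainbow  |
|sand open|
|purple   |

Derivation:
Line 1: ['cold', 'for'] (min_width=8, slack=1)
Line 2: ['violin'] (min_width=6, slack=3)
Line 3: ['python'] (min_width=6, slack=3)
Line 4: ['grass'] (min_width=5, slack=4)
Line 5: ['content'] (min_width=7, slack=2)
Line 6: ['banana', 'on'] (min_width=9, slack=0)
Line 7: ['owl'] (min_width=3, slack=6)
Line 8: ['capture'] (min_width=7, slack=2)
Line 9: ['tomato'] (min_width=6, slack=3)
Line 10: ['rainbow'] (min_width=7, slack=2)
Line 11: ['sand', 'open'] (min_width=9, slack=0)
Line 12: ['purple'] (min_width=6, slack=3)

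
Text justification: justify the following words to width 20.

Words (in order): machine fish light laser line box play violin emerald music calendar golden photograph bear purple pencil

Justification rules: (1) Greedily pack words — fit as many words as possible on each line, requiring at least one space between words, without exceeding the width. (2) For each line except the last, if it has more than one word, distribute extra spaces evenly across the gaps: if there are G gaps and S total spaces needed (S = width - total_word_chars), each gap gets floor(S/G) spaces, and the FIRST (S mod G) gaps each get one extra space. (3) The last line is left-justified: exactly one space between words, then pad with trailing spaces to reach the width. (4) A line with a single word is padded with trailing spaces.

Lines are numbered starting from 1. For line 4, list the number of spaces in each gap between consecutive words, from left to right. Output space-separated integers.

Answer: 6

Derivation:
Line 1: ['machine', 'fish', 'light'] (min_width=18, slack=2)
Line 2: ['laser', 'line', 'box', 'play'] (min_width=19, slack=1)
Line 3: ['violin', 'emerald', 'music'] (min_width=20, slack=0)
Line 4: ['calendar', 'golden'] (min_width=15, slack=5)
Line 5: ['photograph', 'bear'] (min_width=15, slack=5)
Line 6: ['purple', 'pencil'] (min_width=13, slack=7)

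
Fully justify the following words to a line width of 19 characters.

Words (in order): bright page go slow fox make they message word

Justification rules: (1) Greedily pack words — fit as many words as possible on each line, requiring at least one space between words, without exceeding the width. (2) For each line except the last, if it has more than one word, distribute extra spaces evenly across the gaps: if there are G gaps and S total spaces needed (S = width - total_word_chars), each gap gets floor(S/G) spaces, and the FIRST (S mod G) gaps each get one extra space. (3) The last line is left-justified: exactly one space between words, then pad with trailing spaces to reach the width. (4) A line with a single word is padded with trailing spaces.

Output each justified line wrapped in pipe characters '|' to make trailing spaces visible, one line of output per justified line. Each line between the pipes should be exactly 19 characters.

Answer: |bright page go slow|
|fox    make    they|
|message word       |

Derivation:
Line 1: ['bright', 'page', 'go', 'slow'] (min_width=19, slack=0)
Line 2: ['fox', 'make', 'they'] (min_width=13, slack=6)
Line 3: ['message', 'word'] (min_width=12, slack=7)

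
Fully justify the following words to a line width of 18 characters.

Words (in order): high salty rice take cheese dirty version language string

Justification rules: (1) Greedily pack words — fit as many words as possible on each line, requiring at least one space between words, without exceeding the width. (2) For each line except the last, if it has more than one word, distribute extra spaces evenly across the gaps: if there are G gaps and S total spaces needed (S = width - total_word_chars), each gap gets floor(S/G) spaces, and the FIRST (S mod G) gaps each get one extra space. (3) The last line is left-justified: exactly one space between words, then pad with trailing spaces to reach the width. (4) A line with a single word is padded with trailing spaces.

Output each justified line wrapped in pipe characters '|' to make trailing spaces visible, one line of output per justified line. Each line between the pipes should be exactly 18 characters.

Answer: |high   salty  rice|
|take  cheese dirty|
|version   language|
|string            |

Derivation:
Line 1: ['high', 'salty', 'rice'] (min_width=15, slack=3)
Line 2: ['take', 'cheese', 'dirty'] (min_width=17, slack=1)
Line 3: ['version', 'language'] (min_width=16, slack=2)
Line 4: ['string'] (min_width=6, slack=12)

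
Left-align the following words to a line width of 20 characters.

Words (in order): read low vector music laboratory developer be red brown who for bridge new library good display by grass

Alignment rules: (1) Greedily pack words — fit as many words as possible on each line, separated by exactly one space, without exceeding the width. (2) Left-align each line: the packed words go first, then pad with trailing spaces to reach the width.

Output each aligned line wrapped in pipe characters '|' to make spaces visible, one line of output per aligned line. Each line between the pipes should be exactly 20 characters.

Line 1: ['read', 'low', 'vector'] (min_width=15, slack=5)
Line 2: ['music', 'laboratory'] (min_width=16, slack=4)
Line 3: ['developer', 'be', 'red'] (min_width=16, slack=4)
Line 4: ['brown', 'who', 'for', 'bridge'] (min_width=20, slack=0)
Line 5: ['new', 'library', 'good'] (min_width=16, slack=4)
Line 6: ['display', 'by', 'grass'] (min_width=16, slack=4)

Answer: |read low vector     |
|music laboratory    |
|developer be red    |
|brown who for bridge|
|new library good    |
|display by grass    |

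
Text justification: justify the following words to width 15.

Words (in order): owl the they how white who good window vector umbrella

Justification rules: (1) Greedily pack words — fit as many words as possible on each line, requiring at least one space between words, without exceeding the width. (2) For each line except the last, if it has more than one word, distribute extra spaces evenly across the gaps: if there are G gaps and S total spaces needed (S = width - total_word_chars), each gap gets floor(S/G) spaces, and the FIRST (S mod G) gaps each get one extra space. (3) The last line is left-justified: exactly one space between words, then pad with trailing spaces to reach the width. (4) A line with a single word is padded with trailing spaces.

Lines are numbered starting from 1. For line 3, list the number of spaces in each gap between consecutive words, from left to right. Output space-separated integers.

Line 1: ['owl', 'the', 'they'] (min_width=12, slack=3)
Line 2: ['how', 'white', 'who'] (min_width=13, slack=2)
Line 3: ['good', 'window'] (min_width=11, slack=4)
Line 4: ['vector', 'umbrella'] (min_width=15, slack=0)

Answer: 5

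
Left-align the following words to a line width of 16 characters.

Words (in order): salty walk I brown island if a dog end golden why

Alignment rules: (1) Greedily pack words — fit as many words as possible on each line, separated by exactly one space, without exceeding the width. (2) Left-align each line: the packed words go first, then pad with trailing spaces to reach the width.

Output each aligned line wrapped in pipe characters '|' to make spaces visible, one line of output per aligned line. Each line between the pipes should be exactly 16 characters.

Line 1: ['salty', 'walk', 'I'] (min_width=12, slack=4)
Line 2: ['brown', 'island', 'if'] (min_width=15, slack=1)
Line 3: ['a', 'dog', 'end', 'golden'] (min_width=16, slack=0)
Line 4: ['why'] (min_width=3, slack=13)

Answer: |salty walk I    |
|brown island if |
|a dog end golden|
|why             |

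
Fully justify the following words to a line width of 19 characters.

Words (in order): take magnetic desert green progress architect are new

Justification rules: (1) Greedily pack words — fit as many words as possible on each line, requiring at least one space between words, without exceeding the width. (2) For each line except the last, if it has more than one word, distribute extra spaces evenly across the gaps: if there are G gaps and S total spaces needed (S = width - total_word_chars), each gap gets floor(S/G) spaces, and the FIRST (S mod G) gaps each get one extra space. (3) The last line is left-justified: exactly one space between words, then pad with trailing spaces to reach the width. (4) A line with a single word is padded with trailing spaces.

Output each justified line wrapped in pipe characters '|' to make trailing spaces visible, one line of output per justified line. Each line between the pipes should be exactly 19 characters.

Answer: |take       magnetic|
|desert        green|
|progress  architect|
|are new            |

Derivation:
Line 1: ['take', 'magnetic'] (min_width=13, slack=6)
Line 2: ['desert', 'green'] (min_width=12, slack=7)
Line 3: ['progress', 'architect'] (min_width=18, slack=1)
Line 4: ['are', 'new'] (min_width=7, slack=12)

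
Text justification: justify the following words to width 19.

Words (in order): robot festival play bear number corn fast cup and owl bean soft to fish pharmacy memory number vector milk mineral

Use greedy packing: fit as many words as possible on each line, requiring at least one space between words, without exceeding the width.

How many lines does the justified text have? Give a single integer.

Answer: 7

Derivation:
Line 1: ['robot', 'festival', 'play'] (min_width=19, slack=0)
Line 2: ['bear', 'number', 'corn'] (min_width=16, slack=3)
Line 3: ['fast', 'cup', 'and', 'owl'] (min_width=16, slack=3)
Line 4: ['bean', 'soft', 'to', 'fish'] (min_width=17, slack=2)
Line 5: ['pharmacy', 'memory'] (min_width=15, slack=4)
Line 6: ['number', 'vector', 'milk'] (min_width=18, slack=1)
Line 7: ['mineral'] (min_width=7, slack=12)
Total lines: 7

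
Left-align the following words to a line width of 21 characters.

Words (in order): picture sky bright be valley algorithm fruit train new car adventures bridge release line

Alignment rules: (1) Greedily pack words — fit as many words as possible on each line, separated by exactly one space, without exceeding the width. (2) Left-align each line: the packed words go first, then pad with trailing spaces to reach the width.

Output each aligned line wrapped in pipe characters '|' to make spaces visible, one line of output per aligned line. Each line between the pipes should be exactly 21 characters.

Answer: |picture sky bright be|
|valley algorithm     |
|fruit train new car  |
|adventures bridge    |
|release line         |

Derivation:
Line 1: ['picture', 'sky', 'bright', 'be'] (min_width=21, slack=0)
Line 2: ['valley', 'algorithm'] (min_width=16, slack=5)
Line 3: ['fruit', 'train', 'new', 'car'] (min_width=19, slack=2)
Line 4: ['adventures', 'bridge'] (min_width=17, slack=4)
Line 5: ['release', 'line'] (min_width=12, slack=9)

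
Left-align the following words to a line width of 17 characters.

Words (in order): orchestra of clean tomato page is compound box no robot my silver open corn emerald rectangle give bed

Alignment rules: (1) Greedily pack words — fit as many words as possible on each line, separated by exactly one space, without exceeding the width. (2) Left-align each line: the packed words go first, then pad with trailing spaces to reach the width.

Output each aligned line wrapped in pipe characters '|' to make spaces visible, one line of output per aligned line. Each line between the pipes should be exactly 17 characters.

Line 1: ['orchestra', 'of'] (min_width=12, slack=5)
Line 2: ['clean', 'tomato', 'page'] (min_width=17, slack=0)
Line 3: ['is', 'compound', 'box'] (min_width=15, slack=2)
Line 4: ['no', 'robot', 'my'] (min_width=11, slack=6)
Line 5: ['silver', 'open', 'corn'] (min_width=16, slack=1)
Line 6: ['emerald', 'rectangle'] (min_width=17, slack=0)
Line 7: ['give', 'bed'] (min_width=8, slack=9)

Answer: |orchestra of     |
|clean tomato page|
|is compound box  |
|no robot my      |
|silver open corn |
|emerald rectangle|
|give bed         |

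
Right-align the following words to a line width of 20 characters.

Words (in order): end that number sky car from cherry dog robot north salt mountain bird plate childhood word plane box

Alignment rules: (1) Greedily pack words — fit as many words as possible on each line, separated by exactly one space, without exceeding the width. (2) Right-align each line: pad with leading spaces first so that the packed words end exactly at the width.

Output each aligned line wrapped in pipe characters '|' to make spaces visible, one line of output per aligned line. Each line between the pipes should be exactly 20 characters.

Answer: | end that number sky|
| car from cherry dog|
|    robot north salt|
| mountain bird plate|
|childhood word plane|
|                 box|

Derivation:
Line 1: ['end', 'that', 'number', 'sky'] (min_width=19, slack=1)
Line 2: ['car', 'from', 'cherry', 'dog'] (min_width=19, slack=1)
Line 3: ['robot', 'north', 'salt'] (min_width=16, slack=4)
Line 4: ['mountain', 'bird', 'plate'] (min_width=19, slack=1)
Line 5: ['childhood', 'word', 'plane'] (min_width=20, slack=0)
Line 6: ['box'] (min_width=3, slack=17)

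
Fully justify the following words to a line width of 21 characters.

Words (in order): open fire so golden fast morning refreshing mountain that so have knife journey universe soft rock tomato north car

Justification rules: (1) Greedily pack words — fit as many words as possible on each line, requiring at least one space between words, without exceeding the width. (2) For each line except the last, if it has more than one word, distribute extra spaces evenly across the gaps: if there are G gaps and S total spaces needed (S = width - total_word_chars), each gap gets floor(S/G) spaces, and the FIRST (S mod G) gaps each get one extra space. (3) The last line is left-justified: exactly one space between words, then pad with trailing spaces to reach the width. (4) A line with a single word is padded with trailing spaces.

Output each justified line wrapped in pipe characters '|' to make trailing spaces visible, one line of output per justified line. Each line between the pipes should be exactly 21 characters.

Answer: |open  fire  so golden|
|fast          morning|
|refreshing   mountain|
|that  so  have  knife|
|journey universe soft|
|rock tomato north car|

Derivation:
Line 1: ['open', 'fire', 'so', 'golden'] (min_width=19, slack=2)
Line 2: ['fast', 'morning'] (min_width=12, slack=9)
Line 3: ['refreshing', 'mountain'] (min_width=19, slack=2)
Line 4: ['that', 'so', 'have', 'knife'] (min_width=18, slack=3)
Line 5: ['journey', 'universe', 'soft'] (min_width=21, slack=0)
Line 6: ['rock', 'tomato', 'north', 'car'] (min_width=21, slack=0)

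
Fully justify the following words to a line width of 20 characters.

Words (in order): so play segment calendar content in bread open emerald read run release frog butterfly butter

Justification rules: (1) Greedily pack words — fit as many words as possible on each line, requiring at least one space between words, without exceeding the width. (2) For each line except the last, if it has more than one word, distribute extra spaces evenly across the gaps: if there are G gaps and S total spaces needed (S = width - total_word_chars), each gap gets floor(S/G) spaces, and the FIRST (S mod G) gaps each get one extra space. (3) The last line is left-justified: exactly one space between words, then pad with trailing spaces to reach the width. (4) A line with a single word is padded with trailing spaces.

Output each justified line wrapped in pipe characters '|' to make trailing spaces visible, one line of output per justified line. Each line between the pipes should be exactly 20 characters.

Answer: |so    play   segment|
|calendar  content in|
|bread  open  emerald|
|read   run   release|
|frog       butterfly|
|butter              |

Derivation:
Line 1: ['so', 'play', 'segment'] (min_width=15, slack=5)
Line 2: ['calendar', 'content', 'in'] (min_width=19, slack=1)
Line 3: ['bread', 'open', 'emerald'] (min_width=18, slack=2)
Line 4: ['read', 'run', 'release'] (min_width=16, slack=4)
Line 5: ['frog', 'butterfly'] (min_width=14, slack=6)
Line 6: ['butter'] (min_width=6, slack=14)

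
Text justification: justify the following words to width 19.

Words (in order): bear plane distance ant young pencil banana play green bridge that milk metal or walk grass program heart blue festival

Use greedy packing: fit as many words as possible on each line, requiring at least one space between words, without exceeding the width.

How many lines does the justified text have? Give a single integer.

Line 1: ['bear', 'plane', 'distance'] (min_width=19, slack=0)
Line 2: ['ant', 'young', 'pencil'] (min_width=16, slack=3)
Line 3: ['banana', 'play', 'green'] (min_width=17, slack=2)
Line 4: ['bridge', 'that', 'milk'] (min_width=16, slack=3)
Line 5: ['metal', 'or', 'walk', 'grass'] (min_width=19, slack=0)
Line 6: ['program', 'heart', 'blue'] (min_width=18, slack=1)
Line 7: ['festival'] (min_width=8, slack=11)
Total lines: 7

Answer: 7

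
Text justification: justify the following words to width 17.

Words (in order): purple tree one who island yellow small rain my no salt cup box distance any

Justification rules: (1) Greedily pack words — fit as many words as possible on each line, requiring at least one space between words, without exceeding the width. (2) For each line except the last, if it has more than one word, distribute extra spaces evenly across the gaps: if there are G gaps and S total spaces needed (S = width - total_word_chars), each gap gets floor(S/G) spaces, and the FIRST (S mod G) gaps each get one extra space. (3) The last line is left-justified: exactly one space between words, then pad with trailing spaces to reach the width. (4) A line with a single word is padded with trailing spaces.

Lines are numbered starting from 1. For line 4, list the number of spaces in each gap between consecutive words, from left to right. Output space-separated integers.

Line 1: ['purple', 'tree', 'one'] (min_width=15, slack=2)
Line 2: ['who', 'island', 'yellow'] (min_width=17, slack=0)
Line 3: ['small', 'rain', 'my', 'no'] (min_width=16, slack=1)
Line 4: ['salt', 'cup', 'box'] (min_width=12, slack=5)
Line 5: ['distance', 'any'] (min_width=12, slack=5)

Answer: 4 3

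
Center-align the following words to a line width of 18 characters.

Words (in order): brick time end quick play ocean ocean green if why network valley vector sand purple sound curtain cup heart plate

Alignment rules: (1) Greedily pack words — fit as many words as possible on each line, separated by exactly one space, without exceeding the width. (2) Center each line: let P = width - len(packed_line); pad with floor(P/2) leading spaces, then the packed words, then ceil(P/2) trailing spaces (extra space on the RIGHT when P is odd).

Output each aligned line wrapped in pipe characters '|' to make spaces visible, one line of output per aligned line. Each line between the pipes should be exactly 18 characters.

Answer: |  brick time end  |
| quick play ocean |
|ocean green if why|
|  network valley  |
|vector sand purple|
|sound curtain cup |
|   heart plate    |

Derivation:
Line 1: ['brick', 'time', 'end'] (min_width=14, slack=4)
Line 2: ['quick', 'play', 'ocean'] (min_width=16, slack=2)
Line 3: ['ocean', 'green', 'if', 'why'] (min_width=18, slack=0)
Line 4: ['network', 'valley'] (min_width=14, slack=4)
Line 5: ['vector', 'sand', 'purple'] (min_width=18, slack=0)
Line 6: ['sound', 'curtain', 'cup'] (min_width=17, slack=1)
Line 7: ['heart', 'plate'] (min_width=11, slack=7)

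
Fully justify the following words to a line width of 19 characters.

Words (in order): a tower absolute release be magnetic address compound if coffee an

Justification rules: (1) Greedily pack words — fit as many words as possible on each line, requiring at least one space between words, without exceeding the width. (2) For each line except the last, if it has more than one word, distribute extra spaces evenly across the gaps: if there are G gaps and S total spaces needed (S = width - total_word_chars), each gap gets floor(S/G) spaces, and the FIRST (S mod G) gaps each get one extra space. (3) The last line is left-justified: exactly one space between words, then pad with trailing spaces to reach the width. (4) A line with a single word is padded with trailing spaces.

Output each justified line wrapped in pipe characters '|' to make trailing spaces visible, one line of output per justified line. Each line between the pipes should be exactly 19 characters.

Line 1: ['a', 'tower', 'absolute'] (min_width=16, slack=3)
Line 2: ['release', 'be', 'magnetic'] (min_width=19, slack=0)
Line 3: ['address', 'compound', 'if'] (min_width=19, slack=0)
Line 4: ['coffee', 'an'] (min_width=9, slack=10)

Answer: |a   tower  absolute|
|release be magnetic|
|address compound if|
|coffee an          |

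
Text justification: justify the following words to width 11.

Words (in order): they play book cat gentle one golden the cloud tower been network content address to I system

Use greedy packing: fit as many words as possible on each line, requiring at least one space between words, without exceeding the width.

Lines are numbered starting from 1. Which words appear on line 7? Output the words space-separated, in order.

Answer: network

Derivation:
Line 1: ['they', 'play'] (min_width=9, slack=2)
Line 2: ['book', 'cat'] (min_width=8, slack=3)
Line 3: ['gentle', 'one'] (min_width=10, slack=1)
Line 4: ['golden', 'the'] (min_width=10, slack=1)
Line 5: ['cloud', 'tower'] (min_width=11, slack=0)
Line 6: ['been'] (min_width=4, slack=7)
Line 7: ['network'] (min_width=7, slack=4)
Line 8: ['content'] (min_width=7, slack=4)
Line 9: ['address', 'to'] (min_width=10, slack=1)
Line 10: ['I', 'system'] (min_width=8, slack=3)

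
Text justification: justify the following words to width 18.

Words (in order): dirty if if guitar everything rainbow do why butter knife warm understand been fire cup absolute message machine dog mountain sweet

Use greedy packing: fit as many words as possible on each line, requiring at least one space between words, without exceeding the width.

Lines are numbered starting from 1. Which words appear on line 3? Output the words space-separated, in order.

Answer: do why butter

Derivation:
Line 1: ['dirty', 'if', 'if', 'guitar'] (min_width=18, slack=0)
Line 2: ['everything', 'rainbow'] (min_width=18, slack=0)
Line 3: ['do', 'why', 'butter'] (min_width=13, slack=5)
Line 4: ['knife', 'warm'] (min_width=10, slack=8)
Line 5: ['understand', 'been'] (min_width=15, slack=3)
Line 6: ['fire', 'cup', 'absolute'] (min_width=17, slack=1)
Line 7: ['message', 'machine'] (min_width=15, slack=3)
Line 8: ['dog', 'mountain', 'sweet'] (min_width=18, slack=0)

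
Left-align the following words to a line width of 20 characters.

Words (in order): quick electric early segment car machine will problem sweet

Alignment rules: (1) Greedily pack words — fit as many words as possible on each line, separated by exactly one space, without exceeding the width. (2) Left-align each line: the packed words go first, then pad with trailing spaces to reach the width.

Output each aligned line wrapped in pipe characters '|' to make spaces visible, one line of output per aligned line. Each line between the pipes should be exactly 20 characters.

Answer: |quick electric early|
|segment car machine |
|will problem sweet  |

Derivation:
Line 1: ['quick', 'electric', 'early'] (min_width=20, slack=0)
Line 2: ['segment', 'car', 'machine'] (min_width=19, slack=1)
Line 3: ['will', 'problem', 'sweet'] (min_width=18, slack=2)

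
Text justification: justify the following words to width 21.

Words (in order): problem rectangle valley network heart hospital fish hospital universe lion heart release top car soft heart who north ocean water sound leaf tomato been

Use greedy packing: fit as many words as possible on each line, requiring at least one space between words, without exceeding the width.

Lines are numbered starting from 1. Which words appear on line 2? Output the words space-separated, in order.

Line 1: ['problem', 'rectangle'] (min_width=17, slack=4)
Line 2: ['valley', 'network', 'heart'] (min_width=20, slack=1)
Line 3: ['hospital', 'fish'] (min_width=13, slack=8)
Line 4: ['hospital', 'universe'] (min_width=17, slack=4)
Line 5: ['lion', 'heart', 'release'] (min_width=18, slack=3)
Line 6: ['top', 'car', 'soft', 'heart'] (min_width=18, slack=3)
Line 7: ['who', 'north', 'ocean', 'water'] (min_width=21, slack=0)
Line 8: ['sound', 'leaf', 'tomato'] (min_width=17, slack=4)
Line 9: ['been'] (min_width=4, slack=17)

Answer: valley network heart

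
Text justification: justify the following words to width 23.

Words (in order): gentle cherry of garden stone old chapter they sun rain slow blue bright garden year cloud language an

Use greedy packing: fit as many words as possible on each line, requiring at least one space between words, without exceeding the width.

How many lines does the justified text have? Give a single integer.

Line 1: ['gentle', 'cherry', 'of', 'garden'] (min_width=23, slack=0)
Line 2: ['stone', 'old', 'chapter', 'they'] (min_width=22, slack=1)
Line 3: ['sun', 'rain', 'slow', 'blue'] (min_width=18, slack=5)
Line 4: ['bright', 'garden', 'year'] (min_width=18, slack=5)
Line 5: ['cloud', 'language', 'an'] (min_width=17, slack=6)
Total lines: 5

Answer: 5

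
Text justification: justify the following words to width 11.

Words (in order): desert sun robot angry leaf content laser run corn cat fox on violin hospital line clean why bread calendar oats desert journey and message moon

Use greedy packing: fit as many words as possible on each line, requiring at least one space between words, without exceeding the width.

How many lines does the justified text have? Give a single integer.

Line 1: ['desert', 'sun'] (min_width=10, slack=1)
Line 2: ['robot', 'angry'] (min_width=11, slack=0)
Line 3: ['leaf'] (min_width=4, slack=7)
Line 4: ['content'] (min_width=7, slack=4)
Line 5: ['laser', 'run'] (min_width=9, slack=2)
Line 6: ['corn', 'cat'] (min_width=8, slack=3)
Line 7: ['fox', 'on'] (min_width=6, slack=5)
Line 8: ['violin'] (min_width=6, slack=5)
Line 9: ['hospital'] (min_width=8, slack=3)
Line 10: ['line', 'clean'] (min_width=10, slack=1)
Line 11: ['why', 'bread'] (min_width=9, slack=2)
Line 12: ['calendar'] (min_width=8, slack=3)
Line 13: ['oats', 'desert'] (min_width=11, slack=0)
Line 14: ['journey', 'and'] (min_width=11, slack=0)
Line 15: ['message'] (min_width=7, slack=4)
Line 16: ['moon'] (min_width=4, slack=7)
Total lines: 16

Answer: 16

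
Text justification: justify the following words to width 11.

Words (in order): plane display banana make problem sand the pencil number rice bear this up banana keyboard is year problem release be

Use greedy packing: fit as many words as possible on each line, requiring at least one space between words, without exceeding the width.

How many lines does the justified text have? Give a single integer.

Line 1: ['plane'] (min_width=5, slack=6)
Line 2: ['display'] (min_width=7, slack=4)
Line 3: ['banana', 'make'] (min_width=11, slack=0)
Line 4: ['problem'] (min_width=7, slack=4)
Line 5: ['sand', 'the'] (min_width=8, slack=3)
Line 6: ['pencil'] (min_width=6, slack=5)
Line 7: ['number', 'rice'] (min_width=11, slack=0)
Line 8: ['bear', 'this'] (min_width=9, slack=2)
Line 9: ['up', 'banana'] (min_width=9, slack=2)
Line 10: ['keyboard', 'is'] (min_width=11, slack=0)
Line 11: ['year'] (min_width=4, slack=7)
Line 12: ['problem'] (min_width=7, slack=4)
Line 13: ['release', 'be'] (min_width=10, slack=1)
Total lines: 13

Answer: 13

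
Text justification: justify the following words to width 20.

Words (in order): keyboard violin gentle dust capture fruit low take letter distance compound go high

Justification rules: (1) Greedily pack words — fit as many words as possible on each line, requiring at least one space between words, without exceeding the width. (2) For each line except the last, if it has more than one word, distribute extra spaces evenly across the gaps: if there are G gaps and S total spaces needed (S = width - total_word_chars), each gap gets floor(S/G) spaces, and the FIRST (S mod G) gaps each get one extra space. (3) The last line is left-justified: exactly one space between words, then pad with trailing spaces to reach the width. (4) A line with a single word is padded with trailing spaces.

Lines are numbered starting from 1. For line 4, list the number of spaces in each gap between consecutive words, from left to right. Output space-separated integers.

Answer: 6

Derivation:
Line 1: ['keyboard', 'violin'] (min_width=15, slack=5)
Line 2: ['gentle', 'dust', 'capture'] (min_width=19, slack=1)
Line 3: ['fruit', 'low', 'take'] (min_width=14, slack=6)
Line 4: ['letter', 'distance'] (min_width=15, slack=5)
Line 5: ['compound', 'go', 'high'] (min_width=16, slack=4)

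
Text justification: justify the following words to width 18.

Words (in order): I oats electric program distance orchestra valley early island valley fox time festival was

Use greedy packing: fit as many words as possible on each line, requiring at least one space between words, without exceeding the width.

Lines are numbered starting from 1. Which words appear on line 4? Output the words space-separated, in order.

Answer: early island

Derivation:
Line 1: ['I', 'oats', 'electric'] (min_width=15, slack=3)
Line 2: ['program', 'distance'] (min_width=16, slack=2)
Line 3: ['orchestra', 'valley'] (min_width=16, slack=2)
Line 4: ['early', 'island'] (min_width=12, slack=6)
Line 5: ['valley', 'fox', 'time'] (min_width=15, slack=3)
Line 6: ['festival', 'was'] (min_width=12, slack=6)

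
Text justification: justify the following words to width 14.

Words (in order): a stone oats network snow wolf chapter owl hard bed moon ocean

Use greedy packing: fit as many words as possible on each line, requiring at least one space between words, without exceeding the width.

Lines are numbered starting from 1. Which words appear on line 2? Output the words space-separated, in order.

Line 1: ['a', 'stone', 'oats'] (min_width=12, slack=2)
Line 2: ['network', 'snow'] (min_width=12, slack=2)
Line 3: ['wolf', 'chapter'] (min_width=12, slack=2)
Line 4: ['owl', 'hard', 'bed'] (min_width=12, slack=2)
Line 5: ['moon', 'ocean'] (min_width=10, slack=4)

Answer: network snow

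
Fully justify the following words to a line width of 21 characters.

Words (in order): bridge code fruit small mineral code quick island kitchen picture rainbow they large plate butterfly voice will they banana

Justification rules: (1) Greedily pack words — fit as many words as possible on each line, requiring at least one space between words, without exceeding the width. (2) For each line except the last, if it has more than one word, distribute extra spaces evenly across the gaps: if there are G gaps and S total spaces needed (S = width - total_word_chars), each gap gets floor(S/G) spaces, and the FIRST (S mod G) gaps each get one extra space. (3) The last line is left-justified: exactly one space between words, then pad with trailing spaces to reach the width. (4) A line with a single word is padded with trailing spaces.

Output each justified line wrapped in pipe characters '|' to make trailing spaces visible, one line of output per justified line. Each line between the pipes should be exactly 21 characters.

Answer: |bridge   code   fruit|
|small   mineral  code|
|quick  island kitchen|
|picture  rainbow they|
|large plate butterfly|
|voice    will    they|
|banana               |

Derivation:
Line 1: ['bridge', 'code', 'fruit'] (min_width=17, slack=4)
Line 2: ['small', 'mineral', 'code'] (min_width=18, slack=3)
Line 3: ['quick', 'island', 'kitchen'] (min_width=20, slack=1)
Line 4: ['picture', 'rainbow', 'they'] (min_width=20, slack=1)
Line 5: ['large', 'plate', 'butterfly'] (min_width=21, slack=0)
Line 6: ['voice', 'will', 'they'] (min_width=15, slack=6)
Line 7: ['banana'] (min_width=6, slack=15)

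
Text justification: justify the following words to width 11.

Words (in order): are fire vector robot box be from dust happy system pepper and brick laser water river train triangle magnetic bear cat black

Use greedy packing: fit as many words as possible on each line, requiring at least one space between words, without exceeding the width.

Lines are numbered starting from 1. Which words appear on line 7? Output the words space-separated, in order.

Line 1: ['are', 'fire'] (min_width=8, slack=3)
Line 2: ['vector'] (min_width=6, slack=5)
Line 3: ['robot', 'box'] (min_width=9, slack=2)
Line 4: ['be', 'from'] (min_width=7, slack=4)
Line 5: ['dust', 'happy'] (min_width=10, slack=1)
Line 6: ['system'] (min_width=6, slack=5)
Line 7: ['pepper', 'and'] (min_width=10, slack=1)
Line 8: ['brick', 'laser'] (min_width=11, slack=0)
Line 9: ['water', 'river'] (min_width=11, slack=0)
Line 10: ['train'] (min_width=5, slack=6)
Line 11: ['triangle'] (min_width=8, slack=3)
Line 12: ['magnetic'] (min_width=8, slack=3)
Line 13: ['bear', 'cat'] (min_width=8, slack=3)
Line 14: ['black'] (min_width=5, slack=6)

Answer: pepper and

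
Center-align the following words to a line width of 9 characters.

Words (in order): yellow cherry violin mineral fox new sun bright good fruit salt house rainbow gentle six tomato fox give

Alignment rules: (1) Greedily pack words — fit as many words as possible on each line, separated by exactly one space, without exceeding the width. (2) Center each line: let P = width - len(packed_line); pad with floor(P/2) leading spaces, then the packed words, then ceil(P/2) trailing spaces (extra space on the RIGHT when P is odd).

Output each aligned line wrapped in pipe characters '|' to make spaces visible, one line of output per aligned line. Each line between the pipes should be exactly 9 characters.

Line 1: ['yellow'] (min_width=6, slack=3)
Line 2: ['cherry'] (min_width=6, slack=3)
Line 3: ['violin'] (min_width=6, slack=3)
Line 4: ['mineral'] (min_width=7, slack=2)
Line 5: ['fox', 'new'] (min_width=7, slack=2)
Line 6: ['sun'] (min_width=3, slack=6)
Line 7: ['bright'] (min_width=6, slack=3)
Line 8: ['good'] (min_width=4, slack=5)
Line 9: ['fruit'] (min_width=5, slack=4)
Line 10: ['salt'] (min_width=4, slack=5)
Line 11: ['house'] (min_width=5, slack=4)
Line 12: ['rainbow'] (min_width=7, slack=2)
Line 13: ['gentle'] (min_width=6, slack=3)
Line 14: ['six'] (min_width=3, slack=6)
Line 15: ['tomato'] (min_width=6, slack=3)
Line 16: ['fox', 'give'] (min_width=8, slack=1)

Answer: | yellow  |
| cherry  |
| violin  |
| mineral |
| fox new |
|   sun   |
| bright  |
|  good   |
|  fruit  |
|  salt   |
|  house  |
| rainbow |
| gentle  |
|   six   |
| tomato  |
|fox give |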